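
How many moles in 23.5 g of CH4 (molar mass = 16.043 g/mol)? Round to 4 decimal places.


n = mass / M
n = 23.5 / 16.043
n = 1.46481331 mol, rounded to 4 dp:

1.4648 mol


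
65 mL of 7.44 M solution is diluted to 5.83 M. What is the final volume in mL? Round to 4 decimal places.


Dilution: M1*V1 = M2*V2, solve for V2.
V2 = M1*V1 / M2
V2 = 7.44 * 65 / 5.83
V2 = 483.6 / 5.83
V2 = 82.95025729 mL, rounded to 4 dp:

82.9503 mL


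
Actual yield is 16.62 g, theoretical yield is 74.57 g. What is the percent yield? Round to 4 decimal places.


% yield = 100 * actual / theoretical
% yield = 100 * 16.62 / 74.57
% yield = 22.28778329 %, rounded to 4 dp:

22.2878 %


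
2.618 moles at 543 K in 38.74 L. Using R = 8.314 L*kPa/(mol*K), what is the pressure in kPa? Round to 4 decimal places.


PV = nRT, solve for P = nRT / V.
nRT = 2.618 * 8.314 * 543 = 11818.9662
P = 11818.9662 / 38.74
P = 305.08431079 kPa, rounded to 4 dp:

305.0843 kPa


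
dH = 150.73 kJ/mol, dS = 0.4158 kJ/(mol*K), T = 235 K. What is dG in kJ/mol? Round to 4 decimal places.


Gibbs: dG = dH - T*dS (consistent units, dS already in kJ/(mol*K)).
T*dS = 235 * 0.4158 = 97.713
dG = 150.73 - (97.713)
dG = 53.017 kJ/mol, rounded to 4 dp:

53.0170 kJ/mol


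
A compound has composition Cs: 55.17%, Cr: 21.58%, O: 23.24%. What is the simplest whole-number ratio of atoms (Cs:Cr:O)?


Assume 100 g of compound, divide each mass% by atomic mass to get moles, then normalize by the smallest to get a raw atom ratio.
Moles per 100 g: Cs: 55.17/132.905 = 0.4151, Cr: 21.58/51.996 = 0.415, O: 23.24/15.999 = 1.4526
Raw ratio (divide by min = 0.415): Cs: 1.0, Cr: 1.0, O: 3.5
Multiply by 2 to clear fractions: Cs: 2.0 ~= 2, Cr: 2.0 ~= 2, O: 7.0 ~= 7
Reduce by GCD to get the simplest whole-number ratio:

2:2:7


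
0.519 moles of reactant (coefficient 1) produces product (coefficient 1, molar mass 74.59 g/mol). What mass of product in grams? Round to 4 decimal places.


Use the coefficient ratio to convert reactant moles to product moles, then multiply by the product's molar mass.
moles_P = moles_R * (coeff_P / coeff_R) = 0.519 * (1/1) = 0.519
mass_P = moles_P * M_P = 0.519 * 74.59
mass_P = 38.71221 g, rounded to 4 dp:

38.7122 g


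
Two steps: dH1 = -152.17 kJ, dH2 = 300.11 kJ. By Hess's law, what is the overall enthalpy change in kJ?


Hess's law: enthalpy is a state function, so add the step enthalpies.
dH_total = dH1 + dH2 = -152.17 + (300.11)
dH_total = 147.94 kJ:

147.94 kJ


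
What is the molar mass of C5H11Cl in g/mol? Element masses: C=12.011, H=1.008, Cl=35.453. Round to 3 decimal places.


M = sum(count * atomic_mass) over atoms.
M = 5*12.011 + 11*1.008 + 1*35.453
M = 60.055 + 11.088 + 35.453
M = 106.596 g/mol, rounded to 3 dp:

106.596 g/mol


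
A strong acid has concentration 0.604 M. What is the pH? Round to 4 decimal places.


A strong acid dissociates completely, so [H+] equals the given concentration.
pH = -log10([H+]) = -log10(0.604)
pH = 0.21896306, rounded to 4 dp:

0.2190


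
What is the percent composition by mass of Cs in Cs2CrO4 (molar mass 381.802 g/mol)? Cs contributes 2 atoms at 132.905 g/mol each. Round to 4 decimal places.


pct = 100 * (n_elem * M_elem) / M_total
mass_contribution = 2 * 132.905 = 265.81 g/mol
pct = 100 * 265.81 / 381.802
pct = 69.61985532 %, rounded to 4 dp:

69.6199 %


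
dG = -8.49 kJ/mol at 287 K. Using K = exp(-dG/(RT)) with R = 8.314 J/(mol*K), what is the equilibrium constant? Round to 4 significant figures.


dG is in kJ/mol; multiply by 1000 to match R in J/(mol*K).
RT = 8.314 * 287 = 2386.118 J/mol
exponent = -dG*1000 / (RT) = -(-8.49*1000) / 2386.118 = 3.55808053
K = exp(3.55808053)
K = 35.095767, rounded to 4 significant figures:

35.10


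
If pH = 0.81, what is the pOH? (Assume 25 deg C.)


At 25 deg C, pH + pOH = 14.
pOH = 14 - pH = 14 - 0.81
pOH = 13.19:

13.19


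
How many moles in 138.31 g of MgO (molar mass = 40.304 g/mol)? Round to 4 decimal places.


n = mass / M
n = 138.31 / 40.304
n = 3.43166931 mol, rounded to 4 dp:

3.4317 mol


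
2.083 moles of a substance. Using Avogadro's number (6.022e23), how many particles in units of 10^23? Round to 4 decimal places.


N = n * NA, then divide by 1e23 for the requested units.
N / 1e23 = n * 6.022
N / 1e23 = 2.083 * 6.022
N / 1e23 = 12.543826, rounded to 4 dp:

12.5438


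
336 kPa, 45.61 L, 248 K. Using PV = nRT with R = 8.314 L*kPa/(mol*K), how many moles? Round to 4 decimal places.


PV = nRT, solve for n = PV / (RT).
PV = 336 * 45.61 = 15324.96
RT = 8.314 * 248 = 2061.872
n = 15324.96 / 2061.872
n = 7.43254673 mol, rounded to 4 dp:

7.4325 mol


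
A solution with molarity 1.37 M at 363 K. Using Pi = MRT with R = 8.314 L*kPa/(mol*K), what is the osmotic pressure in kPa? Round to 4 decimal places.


Osmotic pressure (van't Hoff): Pi = M*R*T.
RT = 8.314 * 363 = 3017.982
Pi = 1.37 * 3017.982
Pi = 4134.63534 kPa, rounded to 4 dp:

4134.6353 kPa


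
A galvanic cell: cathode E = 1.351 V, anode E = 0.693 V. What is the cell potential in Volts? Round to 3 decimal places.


Standard cell potential: E_cell = E_cathode - E_anode.
E_cell = 1.351 - (0.693)
E_cell = 0.658 V, rounded to 3 dp:

0.658 V


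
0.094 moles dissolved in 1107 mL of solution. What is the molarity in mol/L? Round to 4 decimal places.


Convert volume to liters: V_L = V_mL / 1000.
V_L = 1107 / 1000 = 1.107 L
M = n / V_L = 0.094 / 1.107
M = 0.08491418 mol/L, rounded to 4 dp:

0.0849 mol/L


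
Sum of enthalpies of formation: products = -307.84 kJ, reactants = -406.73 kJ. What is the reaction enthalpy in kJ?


dH_rxn = sum(dH_f products) - sum(dH_f reactants)
dH_rxn = -307.84 - (-406.73)
dH_rxn = 98.89 kJ:

98.89 kJ


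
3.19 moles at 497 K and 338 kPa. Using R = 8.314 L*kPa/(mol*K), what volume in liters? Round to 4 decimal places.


PV = nRT, solve for V = nRT / P.
nRT = 3.19 * 8.314 * 497 = 13181.265
V = 13181.265 / 338
V = 38.99782544 L, rounded to 4 dp:

38.9978 L


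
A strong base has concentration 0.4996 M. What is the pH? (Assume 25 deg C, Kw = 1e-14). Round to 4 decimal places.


A strong base dissociates completely, so [OH-] equals the given concentration.
pOH = -log10([OH-]) = -log10(0.4996) = 0.301378
pH = 14 - pOH = 14 - 0.301378
pH = 13.698622, rounded to 4 dp:

13.6986


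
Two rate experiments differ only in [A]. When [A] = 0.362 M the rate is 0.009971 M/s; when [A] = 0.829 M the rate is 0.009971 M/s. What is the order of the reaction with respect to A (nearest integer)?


Rate is proportional to [A]^n, so rate2/rate1 = ([A]2/[A]1)^n. Take logs to solve for n.
rate2/rate1 = 0.009971 / 0.009971 = 1.0
[A]2/[A]1 = 0.829 / 0.362 = 2.2901
n = ln(1.0) / ln(2.2901) = 0.0
Nearest integer order:

0


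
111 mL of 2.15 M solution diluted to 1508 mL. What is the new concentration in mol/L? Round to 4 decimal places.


Dilution: M1*V1 = M2*V2, solve for M2.
M2 = M1*V1 / V2
M2 = 2.15 * 111 / 1508
M2 = 238.65 / 1508
M2 = 0.15825597 mol/L, rounded to 4 dp:

0.1583 mol/L


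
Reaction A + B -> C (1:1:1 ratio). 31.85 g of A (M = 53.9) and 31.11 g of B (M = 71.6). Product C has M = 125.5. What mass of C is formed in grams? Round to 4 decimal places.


Find moles of each reactant; the smaller value is the limiting reagent in a 1:1:1 reaction, so moles_C equals moles of the limiter.
n_A = mass_A / M_A = 31.85 / 53.9 = 0.590909 mol
n_B = mass_B / M_B = 31.11 / 71.6 = 0.434497 mol
Limiting reagent: B (smaller), n_limiting = 0.434497 mol
mass_C = n_limiting * M_C = 0.434497 * 125.5
mass_C = 54.5293735 g, rounded to 4 dp:

54.5294 g


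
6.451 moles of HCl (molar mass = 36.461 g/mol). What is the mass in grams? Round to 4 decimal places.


mass = n * M
mass = 6.451 * 36.461
mass = 235.209911 g, rounded to 4 dp:

235.2099 g


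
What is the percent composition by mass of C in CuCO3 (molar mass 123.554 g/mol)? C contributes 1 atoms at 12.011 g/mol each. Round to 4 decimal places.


pct = 100 * (n_elem * M_elem) / M_total
mass_contribution = 1 * 12.011 = 12.011 g/mol
pct = 100 * 12.011 / 123.554
pct = 9.72125548 %, rounded to 4 dp:

9.7213 %


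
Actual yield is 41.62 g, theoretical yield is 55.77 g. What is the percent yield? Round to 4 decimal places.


% yield = 100 * actual / theoretical
% yield = 100 * 41.62 / 55.77
% yield = 74.62793617 %, rounded to 4 dp:

74.6279 %


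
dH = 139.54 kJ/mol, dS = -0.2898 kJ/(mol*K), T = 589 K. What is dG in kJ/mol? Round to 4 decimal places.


Gibbs: dG = dH - T*dS (consistent units, dS already in kJ/(mol*K)).
T*dS = 589 * -0.2898 = -170.6922
dG = 139.54 - (-170.6922)
dG = 310.2322 kJ/mol, rounded to 4 dp:

310.2322 kJ/mol


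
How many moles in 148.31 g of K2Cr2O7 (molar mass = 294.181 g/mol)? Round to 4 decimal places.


n = mass / M
n = 148.31 / 294.181
n = 0.50414541 mol, rounded to 4 dp:

0.5041 mol


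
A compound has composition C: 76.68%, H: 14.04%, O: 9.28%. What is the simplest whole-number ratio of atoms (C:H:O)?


Assume 100 g of compound, divide each mass% by atomic mass to get moles, then normalize by the smallest to get a raw atom ratio.
Moles per 100 g: C: 76.68/12.011 = 6.3841, H: 14.04/1.008 = 13.9286, O: 9.28/15.999 = 0.58
Raw ratio (divide by min = 0.58): C: 11.006, H: 24.013, O: 1.0
Multiply by 1 to clear fractions: C: 11.006 ~= 11, H: 24.013 ~= 24, O: 1.0 ~= 1
Reduce by GCD to get the simplest whole-number ratio:

11:24:1


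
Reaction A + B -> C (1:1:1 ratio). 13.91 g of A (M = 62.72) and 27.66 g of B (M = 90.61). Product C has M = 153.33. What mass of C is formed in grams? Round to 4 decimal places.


Find moles of each reactant; the smaller value is the limiting reagent in a 1:1:1 reaction, so moles_C equals moles of the limiter.
n_A = mass_A / M_A = 13.91 / 62.72 = 0.221779 mol
n_B = mass_B / M_B = 27.66 / 90.61 = 0.305264 mol
Limiting reagent: A (smaller), n_limiting = 0.221779 mol
mass_C = n_limiting * M_C = 0.221779 * 153.33
mass_C = 34.00537407 g, rounded to 4 dp:

34.0054 g


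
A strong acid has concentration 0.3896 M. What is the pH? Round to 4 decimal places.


A strong acid dissociates completely, so [H+] equals the given concentration.
pH = -log10([H+]) = -log10(0.3896)
pH = 0.40938105, rounded to 4 dp:

0.4094


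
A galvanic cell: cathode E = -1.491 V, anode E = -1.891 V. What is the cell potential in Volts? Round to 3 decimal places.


Standard cell potential: E_cell = E_cathode - E_anode.
E_cell = -1.491 - (-1.891)
E_cell = 0.4 V, rounded to 3 dp:

0.400 V


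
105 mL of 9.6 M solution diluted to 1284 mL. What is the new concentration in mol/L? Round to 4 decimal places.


Dilution: M1*V1 = M2*V2, solve for M2.
M2 = M1*V1 / V2
M2 = 9.6 * 105 / 1284
M2 = 1008.0 / 1284
M2 = 0.78504673 mol/L, rounded to 4 dp:

0.7850 mol/L


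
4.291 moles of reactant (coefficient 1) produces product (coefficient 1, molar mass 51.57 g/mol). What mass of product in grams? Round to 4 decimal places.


Use the coefficient ratio to convert reactant moles to product moles, then multiply by the product's molar mass.
moles_P = moles_R * (coeff_P / coeff_R) = 4.291 * (1/1) = 4.291
mass_P = moles_P * M_P = 4.291 * 51.57
mass_P = 221.28687 g, rounded to 4 dp:

221.2869 g


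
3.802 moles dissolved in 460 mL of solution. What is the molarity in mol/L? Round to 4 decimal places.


Convert volume to liters: V_L = V_mL / 1000.
V_L = 460 / 1000 = 0.46 L
M = n / V_L = 3.802 / 0.46
M = 8.26521739 mol/L, rounded to 4 dp:

8.2652 mol/L


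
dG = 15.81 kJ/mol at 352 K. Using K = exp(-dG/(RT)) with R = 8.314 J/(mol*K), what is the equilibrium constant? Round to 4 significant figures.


dG is in kJ/mol; multiply by 1000 to match R in J/(mol*K).
RT = 8.314 * 352 = 2926.528 J/mol
exponent = -dG*1000 / (RT) = -(15.81*1000) / 2926.528 = -5.40230608
K = exp(-5.40230608)
K = 0.0045061773, rounded to 4 significant figures:

0.004506


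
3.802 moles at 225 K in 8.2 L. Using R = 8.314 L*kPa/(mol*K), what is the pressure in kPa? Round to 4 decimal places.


PV = nRT, solve for P = nRT / V.
nRT = 3.802 * 8.314 * 225 = 7112.2113
P = 7112.2113 / 8.2
P = 867.34284146 kPa, rounded to 4 dp:

867.3428 kPa


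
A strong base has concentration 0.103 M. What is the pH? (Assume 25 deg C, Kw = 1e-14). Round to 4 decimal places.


A strong base dissociates completely, so [OH-] equals the given concentration.
pOH = -log10([OH-]) = -log10(0.103) = 0.987163
pH = 14 - pOH = 14 - 0.987163
pH = 13.012837, rounded to 4 dp:

13.0128


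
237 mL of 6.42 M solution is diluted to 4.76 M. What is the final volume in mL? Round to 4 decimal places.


Dilution: M1*V1 = M2*V2, solve for V2.
V2 = M1*V1 / M2
V2 = 6.42 * 237 / 4.76
V2 = 1521.54 / 4.76
V2 = 319.6512605 mL, rounded to 4 dp:

319.6513 mL


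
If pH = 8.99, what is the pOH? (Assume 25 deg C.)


At 25 deg C, pH + pOH = 14.
pOH = 14 - pH = 14 - 8.99
pOH = 5.01:

5.01


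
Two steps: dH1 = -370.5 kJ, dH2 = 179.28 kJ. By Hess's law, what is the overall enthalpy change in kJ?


Hess's law: enthalpy is a state function, so add the step enthalpies.
dH_total = dH1 + dH2 = -370.5 + (179.28)
dH_total = -191.22 kJ:

-191.22 kJ


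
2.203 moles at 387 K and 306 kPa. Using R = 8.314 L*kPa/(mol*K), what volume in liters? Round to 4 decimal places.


PV = nRT, solve for V = nRT / P.
nRT = 2.203 * 8.314 * 387 = 7088.1922
V = 7088.1922 / 306
V = 23.1640268 L, rounded to 4 dp:

23.1640 L


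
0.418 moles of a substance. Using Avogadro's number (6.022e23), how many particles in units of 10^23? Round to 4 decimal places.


N = n * NA, then divide by 1e23 for the requested units.
N / 1e23 = n * 6.022
N / 1e23 = 0.418 * 6.022
N / 1e23 = 2.517196, rounded to 4 dp:

2.5172


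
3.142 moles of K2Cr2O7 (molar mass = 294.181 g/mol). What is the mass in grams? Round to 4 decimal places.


mass = n * M
mass = 3.142 * 294.181
mass = 924.316702 g, rounded to 4 dp:

924.3167 g


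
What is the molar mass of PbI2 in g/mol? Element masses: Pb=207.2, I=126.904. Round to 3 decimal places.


M = sum(count * atomic_mass) over atoms.
M = 1*207.2 + 2*126.904
M = 207.2 + 253.808
M = 461.008 g/mol, rounded to 3 dp:

461.008 g/mol


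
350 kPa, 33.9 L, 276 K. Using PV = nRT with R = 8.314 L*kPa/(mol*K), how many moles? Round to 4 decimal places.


PV = nRT, solve for n = PV / (RT).
PV = 350 * 33.9 = 11865.0
RT = 8.314 * 276 = 2294.664
n = 11865.0 / 2294.664
n = 5.17069166 mol, rounded to 4 dp:

5.1707 mol


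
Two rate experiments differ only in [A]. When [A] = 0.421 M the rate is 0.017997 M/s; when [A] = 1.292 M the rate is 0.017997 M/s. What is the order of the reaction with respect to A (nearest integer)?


Rate is proportional to [A]^n, so rate2/rate1 = ([A]2/[A]1)^n. Take logs to solve for n.
rate2/rate1 = 0.017997 / 0.017997 = 1.0
[A]2/[A]1 = 1.292 / 0.421 = 3.0689
n = ln(1.0) / ln(3.0689) = 0.0
Nearest integer order:

0


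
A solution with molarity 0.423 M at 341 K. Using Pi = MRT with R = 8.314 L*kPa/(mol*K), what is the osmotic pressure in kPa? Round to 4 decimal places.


Osmotic pressure (van't Hoff): Pi = M*R*T.
RT = 8.314 * 341 = 2835.074
Pi = 0.423 * 2835.074
Pi = 1199.236302 kPa, rounded to 4 dp:

1199.2363 kPa


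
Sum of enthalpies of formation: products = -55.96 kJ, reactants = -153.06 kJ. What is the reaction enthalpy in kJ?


dH_rxn = sum(dH_f products) - sum(dH_f reactants)
dH_rxn = -55.96 - (-153.06)
dH_rxn = 97.1 kJ:

97.10 kJ


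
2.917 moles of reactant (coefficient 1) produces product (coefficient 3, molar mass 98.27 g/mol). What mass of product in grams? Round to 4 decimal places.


Use the coefficient ratio to convert reactant moles to product moles, then multiply by the product's molar mass.
moles_P = moles_R * (coeff_P / coeff_R) = 2.917 * (3/1) = 8.751
mass_P = moles_P * M_P = 8.751 * 98.27
mass_P = 859.96077 g, rounded to 4 dp:

859.9608 g


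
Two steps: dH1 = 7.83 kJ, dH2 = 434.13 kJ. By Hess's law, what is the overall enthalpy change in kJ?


Hess's law: enthalpy is a state function, so add the step enthalpies.
dH_total = dH1 + dH2 = 7.83 + (434.13)
dH_total = 441.96 kJ:

441.96 kJ


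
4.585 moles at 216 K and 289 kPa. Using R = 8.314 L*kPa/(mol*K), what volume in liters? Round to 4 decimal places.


PV = nRT, solve for V = nRT / P.
nRT = 4.585 * 8.314 * 216 = 8233.853
V = 8233.853 / 289
V = 28.49084083 L, rounded to 4 dp:

28.4908 L


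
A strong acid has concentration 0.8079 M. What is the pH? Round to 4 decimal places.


A strong acid dissociates completely, so [H+] equals the given concentration.
pH = -log10([H+]) = -log10(0.8079)
pH = 0.09264239, rounded to 4 dp:

0.0926


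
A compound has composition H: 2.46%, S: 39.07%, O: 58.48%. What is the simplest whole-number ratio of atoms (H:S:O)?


Assume 100 g of compound, divide each mass% by atomic mass to get moles, then normalize by the smallest to get a raw atom ratio.
Moles per 100 g: H: 2.46/1.008 = 2.4405, S: 39.07/32.065 = 1.2185, O: 58.48/15.999 = 3.6552
Raw ratio (divide by min = 1.2185): H: 2.003, S: 1.0, O: 3.0
Multiply by 1 to clear fractions: H: 2.003 ~= 2, S: 1.0 ~= 1, O: 3.0 ~= 3
Reduce by GCD to get the simplest whole-number ratio:

2:1:3


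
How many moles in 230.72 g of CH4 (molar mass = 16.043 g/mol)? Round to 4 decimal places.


n = mass / M
n = 230.72 / 16.043
n = 14.38135012 mol, rounded to 4 dp:

14.3814 mol


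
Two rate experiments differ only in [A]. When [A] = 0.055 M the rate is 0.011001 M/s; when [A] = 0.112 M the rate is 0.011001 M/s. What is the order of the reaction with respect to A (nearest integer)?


Rate is proportional to [A]^n, so rate2/rate1 = ([A]2/[A]1)^n. Take logs to solve for n.
rate2/rate1 = 0.011001 / 0.011001 = 1.0
[A]2/[A]1 = 0.112 / 0.055 = 2.0364
n = ln(1.0) / ln(2.0364) = 0.0
Nearest integer order:

0


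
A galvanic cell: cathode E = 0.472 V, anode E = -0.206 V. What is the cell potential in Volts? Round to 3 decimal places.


Standard cell potential: E_cell = E_cathode - E_anode.
E_cell = 0.472 - (-0.206)
E_cell = 0.678 V, rounded to 3 dp:

0.678 V


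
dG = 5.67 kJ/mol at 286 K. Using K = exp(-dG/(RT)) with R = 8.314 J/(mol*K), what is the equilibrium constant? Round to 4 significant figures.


dG is in kJ/mol; multiply by 1000 to match R in J/(mol*K).
RT = 8.314 * 286 = 2377.804 J/mol
exponent = -dG*1000 / (RT) = -(5.67*1000) / 2377.804 = -2.38455314
K = exp(-2.38455314)
K = 0.09213014, rounded to 4 significant figures:

0.09213


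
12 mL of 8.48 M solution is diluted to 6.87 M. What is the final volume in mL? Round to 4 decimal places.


Dilution: M1*V1 = M2*V2, solve for V2.
V2 = M1*V1 / M2
V2 = 8.48 * 12 / 6.87
V2 = 101.76 / 6.87
V2 = 14.81222707 mL, rounded to 4 dp:

14.8122 mL


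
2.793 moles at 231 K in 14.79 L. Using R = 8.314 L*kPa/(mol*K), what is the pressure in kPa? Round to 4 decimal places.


PV = nRT, solve for P = nRT / V.
nRT = 2.793 * 8.314 * 231 = 5364.0515
P = 5364.0515 / 14.79
P = 362.68096687 kPa, rounded to 4 dp:

362.6810 kPa


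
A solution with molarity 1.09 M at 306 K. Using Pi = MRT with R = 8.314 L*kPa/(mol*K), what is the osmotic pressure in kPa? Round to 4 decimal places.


Osmotic pressure (van't Hoff): Pi = M*R*T.
RT = 8.314 * 306 = 2544.084
Pi = 1.09 * 2544.084
Pi = 2773.05156 kPa, rounded to 4 dp:

2773.0516 kPa


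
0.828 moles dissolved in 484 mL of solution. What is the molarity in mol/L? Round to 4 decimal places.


Convert volume to liters: V_L = V_mL / 1000.
V_L = 484 / 1000 = 0.484 L
M = n / V_L = 0.828 / 0.484
M = 1.7107438 mol/L, rounded to 4 dp:

1.7107 mol/L


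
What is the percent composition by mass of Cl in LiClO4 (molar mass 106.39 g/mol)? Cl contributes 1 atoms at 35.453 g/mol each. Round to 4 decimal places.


pct = 100 * (n_elem * M_elem) / M_total
mass_contribution = 1 * 35.453 = 35.453 g/mol
pct = 100 * 35.453 / 106.39
pct = 33.32362064 %, rounded to 4 dp:

33.3236 %


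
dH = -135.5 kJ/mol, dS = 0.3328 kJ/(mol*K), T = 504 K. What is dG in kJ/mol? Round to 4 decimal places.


Gibbs: dG = dH - T*dS (consistent units, dS already in kJ/(mol*K)).
T*dS = 504 * 0.3328 = 167.7312
dG = -135.5 - (167.7312)
dG = -303.2312 kJ/mol, rounded to 4 dp:

-303.2312 kJ/mol


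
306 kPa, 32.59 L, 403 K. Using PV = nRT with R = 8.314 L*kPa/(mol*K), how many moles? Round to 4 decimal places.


PV = nRT, solve for n = PV / (RT).
PV = 306 * 32.59 = 9972.54
RT = 8.314 * 403 = 3350.542
n = 9972.54 / 3350.542
n = 2.97639606 mol, rounded to 4 dp:

2.9764 mol


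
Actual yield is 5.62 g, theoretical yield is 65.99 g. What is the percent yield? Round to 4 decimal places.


% yield = 100 * actual / theoretical
% yield = 100 * 5.62 / 65.99
% yield = 8.51644189 %, rounded to 4 dp:

8.5164 %


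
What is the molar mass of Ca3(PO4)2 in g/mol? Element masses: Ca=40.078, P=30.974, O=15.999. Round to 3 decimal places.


M = sum(count * atomic_mass) over atoms.
M = 3*40.078 + 2*30.974 + 8*15.999
M = 120.234 + 61.948 + 127.992
M = 310.174 g/mol, rounded to 3 dp:

310.174 g/mol


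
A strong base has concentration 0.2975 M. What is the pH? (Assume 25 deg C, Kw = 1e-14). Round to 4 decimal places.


A strong base dissociates completely, so [OH-] equals the given concentration.
pOH = -log10([OH-]) = -log10(0.2975) = 0.526513
pH = 14 - pOH = 14 - 0.526513
pH = 13.473487, rounded to 4 dp:

13.4735


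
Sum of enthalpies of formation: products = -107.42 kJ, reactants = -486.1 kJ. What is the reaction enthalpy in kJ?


dH_rxn = sum(dH_f products) - sum(dH_f reactants)
dH_rxn = -107.42 - (-486.1)
dH_rxn = 378.68 kJ:

378.68 kJ


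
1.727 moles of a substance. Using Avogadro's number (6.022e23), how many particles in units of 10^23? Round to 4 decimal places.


N = n * NA, then divide by 1e23 for the requested units.
N / 1e23 = n * 6.022
N / 1e23 = 1.727 * 6.022
N / 1e23 = 10.399994, rounded to 4 dp:

10.4000


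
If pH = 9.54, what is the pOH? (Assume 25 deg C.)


At 25 deg C, pH + pOH = 14.
pOH = 14 - pH = 14 - 9.54
pOH = 4.46:

4.46


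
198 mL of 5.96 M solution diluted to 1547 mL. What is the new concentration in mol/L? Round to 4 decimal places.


Dilution: M1*V1 = M2*V2, solve for M2.
M2 = M1*V1 / V2
M2 = 5.96 * 198 / 1547
M2 = 1180.08 / 1547
M2 = 0.76281836 mol/L, rounded to 4 dp:

0.7628 mol/L


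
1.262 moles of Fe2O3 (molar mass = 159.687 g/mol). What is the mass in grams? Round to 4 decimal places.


mass = n * M
mass = 1.262 * 159.687
mass = 201.524994 g, rounded to 4 dp:

201.5250 g


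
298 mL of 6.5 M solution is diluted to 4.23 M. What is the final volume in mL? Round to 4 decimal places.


Dilution: M1*V1 = M2*V2, solve for V2.
V2 = M1*V1 / M2
V2 = 6.5 * 298 / 4.23
V2 = 1937.0 / 4.23
V2 = 457.91962175 mL, rounded to 4 dp:

457.9196 mL


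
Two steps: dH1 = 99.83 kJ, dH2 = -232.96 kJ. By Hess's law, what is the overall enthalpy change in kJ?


Hess's law: enthalpy is a state function, so add the step enthalpies.
dH_total = dH1 + dH2 = 99.83 + (-232.96)
dH_total = -133.13 kJ:

-133.13 kJ


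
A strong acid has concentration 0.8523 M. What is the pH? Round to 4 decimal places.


A strong acid dissociates completely, so [H+] equals the given concentration.
pH = -log10([H+]) = -log10(0.8523)
pH = 0.06940751, rounded to 4 dp:

0.0694


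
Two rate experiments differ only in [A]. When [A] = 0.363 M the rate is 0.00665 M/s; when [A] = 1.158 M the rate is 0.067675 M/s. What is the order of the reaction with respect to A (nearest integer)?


Rate is proportional to [A]^n, so rate2/rate1 = ([A]2/[A]1)^n. Take logs to solve for n.
rate2/rate1 = 0.067675 / 0.00665 = 10.1767
[A]2/[A]1 = 1.158 / 0.363 = 3.1901
n = ln(10.1767) / ln(3.1901) = 2.0
Nearest integer order:

2


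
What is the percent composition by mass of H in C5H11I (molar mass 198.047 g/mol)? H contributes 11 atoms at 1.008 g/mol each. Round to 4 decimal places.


pct = 100 * (n_elem * M_elem) / M_total
mass_contribution = 11 * 1.008 = 11.088 g/mol
pct = 100 * 11.088 / 198.047
pct = 5.59867102 %, rounded to 4 dp:

5.5987 %


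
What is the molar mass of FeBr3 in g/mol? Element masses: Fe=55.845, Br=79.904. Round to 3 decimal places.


M = sum(count * atomic_mass) over atoms.
M = 1*55.845 + 3*79.904
M = 55.845 + 239.712
M = 295.557 g/mol, rounded to 3 dp:

295.557 g/mol


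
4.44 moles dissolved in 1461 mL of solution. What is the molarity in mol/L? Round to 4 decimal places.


Convert volume to liters: V_L = V_mL / 1000.
V_L = 1461 / 1000 = 1.461 L
M = n / V_L = 4.44 / 1.461
M = 3.03901437 mol/L, rounded to 4 dp:

3.0390 mol/L


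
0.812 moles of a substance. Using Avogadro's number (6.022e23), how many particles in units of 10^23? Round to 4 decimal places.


N = n * NA, then divide by 1e23 for the requested units.
N / 1e23 = n * 6.022
N / 1e23 = 0.812 * 6.022
N / 1e23 = 4.889864, rounded to 4 dp:

4.8899


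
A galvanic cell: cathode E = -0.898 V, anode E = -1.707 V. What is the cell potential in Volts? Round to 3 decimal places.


Standard cell potential: E_cell = E_cathode - E_anode.
E_cell = -0.898 - (-1.707)
E_cell = 0.809 V, rounded to 3 dp:

0.809 V


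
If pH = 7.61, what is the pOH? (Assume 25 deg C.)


At 25 deg C, pH + pOH = 14.
pOH = 14 - pH = 14 - 7.61
pOH = 6.39:

6.39


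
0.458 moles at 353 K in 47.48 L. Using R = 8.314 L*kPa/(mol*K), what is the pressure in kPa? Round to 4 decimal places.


PV = nRT, solve for P = nRT / V.
nRT = 0.458 * 8.314 * 353 = 1344.1576
P = 1344.1576 / 47.48
P = 28.30997473 kPa, rounded to 4 dp:

28.3100 kPa


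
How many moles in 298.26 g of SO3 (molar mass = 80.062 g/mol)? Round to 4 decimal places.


n = mass / M
n = 298.26 / 80.062
n = 3.72536284 mol, rounded to 4 dp:

3.7254 mol


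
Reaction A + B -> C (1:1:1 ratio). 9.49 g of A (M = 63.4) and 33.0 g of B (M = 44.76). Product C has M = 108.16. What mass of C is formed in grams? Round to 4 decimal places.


Find moles of each reactant; the smaller value is the limiting reagent in a 1:1:1 reaction, so moles_C equals moles of the limiter.
n_A = mass_A / M_A = 9.49 / 63.4 = 0.149685 mol
n_B = mass_B / M_B = 33.0 / 44.76 = 0.737265 mol
Limiting reagent: A (smaller), n_limiting = 0.149685 mol
mass_C = n_limiting * M_C = 0.149685 * 108.16
mass_C = 16.1899296 g, rounded to 4 dp:

16.1899 g


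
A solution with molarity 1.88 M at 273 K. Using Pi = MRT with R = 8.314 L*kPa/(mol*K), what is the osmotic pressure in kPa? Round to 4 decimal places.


Osmotic pressure (van't Hoff): Pi = M*R*T.
RT = 8.314 * 273 = 2269.722
Pi = 1.88 * 2269.722
Pi = 4267.07736 kPa, rounded to 4 dp:

4267.0774 kPa


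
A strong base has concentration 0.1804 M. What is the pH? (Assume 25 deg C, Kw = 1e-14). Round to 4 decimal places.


A strong base dissociates completely, so [OH-] equals the given concentration.
pOH = -log10([OH-]) = -log10(0.1804) = 0.743763
pH = 14 - pOH = 14 - 0.743763
pH = 13.256237, rounded to 4 dp:

13.2562


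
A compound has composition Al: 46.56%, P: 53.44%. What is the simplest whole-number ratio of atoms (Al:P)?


Assume 100 g of compound, divide each mass% by atomic mass to get moles, then normalize by the smallest to get a raw atom ratio.
Moles per 100 g: Al: 46.56/26.982 = 1.7256, P: 53.44/30.974 = 1.7253
Raw ratio (divide by min = 1.7253): Al: 1.0, P: 1.0
Multiply by 1 to clear fractions: Al: 1.0 ~= 1, P: 1.0 ~= 1
Reduce by GCD to get the simplest whole-number ratio:

1:1


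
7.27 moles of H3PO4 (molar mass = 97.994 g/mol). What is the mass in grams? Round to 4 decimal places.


mass = n * M
mass = 7.27 * 97.994
mass = 712.41638 g, rounded to 4 dp:

712.4164 g


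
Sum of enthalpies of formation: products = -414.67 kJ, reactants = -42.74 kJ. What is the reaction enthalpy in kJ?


dH_rxn = sum(dH_f products) - sum(dH_f reactants)
dH_rxn = -414.67 - (-42.74)
dH_rxn = -371.93 kJ:

-371.93 kJ


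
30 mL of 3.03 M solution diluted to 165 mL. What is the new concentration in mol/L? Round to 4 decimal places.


Dilution: M1*V1 = M2*V2, solve for M2.
M2 = M1*V1 / V2
M2 = 3.03 * 30 / 165
M2 = 90.9 / 165
M2 = 0.55090909 mol/L, rounded to 4 dp:

0.5509 mol/L


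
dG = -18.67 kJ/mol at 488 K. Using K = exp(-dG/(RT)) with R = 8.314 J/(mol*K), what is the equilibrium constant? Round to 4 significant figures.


dG is in kJ/mol; multiply by 1000 to match R in J/(mol*K).
RT = 8.314 * 488 = 4057.232 J/mol
exponent = -dG*1000 / (RT) = -(-18.67*1000) / 4057.232 = 4.60165946
K = exp(4.60165946)
K = 99.649543, rounded to 4 significant figures:

99.65


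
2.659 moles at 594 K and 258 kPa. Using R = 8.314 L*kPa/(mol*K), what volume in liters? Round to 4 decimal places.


PV = nRT, solve for V = nRT / P.
nRT = 2.659 * 8.314 * 594 = 13131.514
V = 13131.514 / 258
V = 50.89734109 L, rounded to 4 dp:

50.8973 L


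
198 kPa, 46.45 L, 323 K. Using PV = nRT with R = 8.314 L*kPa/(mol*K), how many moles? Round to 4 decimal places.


PV = nRT, solve for n = PV / (RT).
PV = 198 * 46.45 = 9197.1
RT = 8.314 * 323 = 2685.422
n = 9197.1 / 2685.422
n = 3.42482485 mol, rounded to 4 dp:

3.4248 mol


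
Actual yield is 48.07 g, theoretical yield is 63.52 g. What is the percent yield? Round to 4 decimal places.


% yield = 100 * actual / theoretical
% yield = 100 * 48.07 / 63.52
% yield = 75.67695214 %, rounded to 4 dp:

75.6770 %


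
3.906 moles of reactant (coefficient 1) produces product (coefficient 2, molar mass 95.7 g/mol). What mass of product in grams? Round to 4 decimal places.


Use the coefficient ratio to convert reactant moles to product moles, then multiply by the product's molar mass.
moles_P = moles_R * (coeff_P / coeff_R) = 3.906 * (2/1) = 7.812
mass_P = moles_P * M_P = 7.812 * 95.7
mass_P = 747.6084 g, rounded to 4 dp:

747.6084 g


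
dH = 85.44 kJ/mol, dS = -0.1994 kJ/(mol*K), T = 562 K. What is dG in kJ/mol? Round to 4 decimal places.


Gibbs: dG = dH - T*dS (consistent units, dS already in kJ/(mol*K)).
T*dS = 562 * -0.1994 = -112.0628
dG = 85.44 - (-112.0628)
dG = 197.5028 kJ/mol, rounded to 4 dp:

197.5028 kJ/mol


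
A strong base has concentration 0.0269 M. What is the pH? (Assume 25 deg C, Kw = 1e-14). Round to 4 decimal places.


A strong base dissociates completely, so [OH-] equals the given concentration.
pOH = -log10([OH-]) = -log10(0.0269) = 1.570248
pH = 14 - pOH = 14 - 1.570248
pH = 12.429752, rounded to 4 dp:

12.4298


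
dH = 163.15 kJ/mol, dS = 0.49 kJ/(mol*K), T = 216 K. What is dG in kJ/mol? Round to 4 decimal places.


Gibbs: dG = dH - T*dS (consistent units, dS already in kJ/(mol*K)).
T*dS = 216 * 0.49 = 105.84
dG = 163.15 - (105.84)
dG = 57.31 kJ/mol, rounded to 4 dp:

57.3100 kJ/mol


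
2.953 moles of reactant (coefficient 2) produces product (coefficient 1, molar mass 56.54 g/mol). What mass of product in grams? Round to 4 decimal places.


Use the coefficient ratio to convert reactant moles to product moles, then multiply by the product's molar mass.
moles_P = moles_R * (coeff_P / coeff_R) = 2.953 * (1/2) = 1.4765
mass_P = moles_P * M_P = 1.4765 * 56.54
mass_P = 83.48131 g, rounded to 4 dp:

83.4813 g


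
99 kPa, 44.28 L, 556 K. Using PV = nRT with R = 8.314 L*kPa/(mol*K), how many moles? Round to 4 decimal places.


PV = nRT, solve for n = PV / (RT).
PV = 99 * 44.28 = 4383.72
RT = 8.314 * 556 = 4622.584
n = 4383.72 / 4622.584
n = 0.94832674 mol, rounded to 4 dp:

0.9483 mol


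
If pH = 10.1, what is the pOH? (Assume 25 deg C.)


At 25 deg C, pH + pOH = 14.
pOH = 14 - pH = 14 - 10.1
pOH = 3.9:

3.90


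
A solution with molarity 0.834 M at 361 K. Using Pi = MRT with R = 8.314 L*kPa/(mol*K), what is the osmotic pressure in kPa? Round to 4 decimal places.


Osmotic pressure (van't Hoff): Pi = M*R*T.
RT = 8.314 * 361 = 3001.354
Pi = 0.834 * 3001.354
Pi = 2503.129236 kPa, rounded to 4 dp:

2503.1292 kPa


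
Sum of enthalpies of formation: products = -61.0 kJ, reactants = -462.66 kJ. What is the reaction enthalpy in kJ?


dH_rxn = sum(dH_f products) - sum(dH_f reactants)
dH_rxn = -61.0 - (-462.66)
dH_rxn = 401.66 kJ:

401.66 kJ


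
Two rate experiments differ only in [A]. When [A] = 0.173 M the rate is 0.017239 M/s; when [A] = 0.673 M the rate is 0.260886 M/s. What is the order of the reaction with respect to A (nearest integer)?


Rate is proportional to [A]^n, so rate2/rate1 = ([A]2/[A]1)^n. Take logs to solve for n.
rate2/rate1 = 0.260886 / 0.017239 = 15.1335
[A]2/[A]1 = 0.673 / 0.173 = 3.8902
n = ln(15.1335) / ln(3.8902) = 2.0
Nearest integer order:

2


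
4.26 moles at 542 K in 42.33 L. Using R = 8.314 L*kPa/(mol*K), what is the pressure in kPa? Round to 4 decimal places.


PV = nRT, solve for P = nRT / V.
nRT = 4.26 * 8.314 * 542 = 19196.3609
P = 19196.3609 / 42.33
P = 453.49305221 kPa, rounded to 4 dp:

453.4931 kPa


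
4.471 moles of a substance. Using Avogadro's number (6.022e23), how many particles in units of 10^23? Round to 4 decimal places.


N = n * NA, then divide by 1e23 for the requested units.
N / 1e23 = n * 6.022
N / 1e23 = 4.471 * 6.022
N / 1e23 = 26.924362, rounded to 4 dp:

26.9244


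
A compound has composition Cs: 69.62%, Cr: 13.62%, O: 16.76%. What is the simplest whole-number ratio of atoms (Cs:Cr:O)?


Assume 100 g of compound, divide each mass% by atomic mass to get moles, then normalize by the smallest to get a raw atom ratio.
Moles per 100 g: Cs: 69.62/132.905 = 0.5238, Cr: 13.62/51.996 = 0.2619, O: 16.76/15.999 = 1.0476
Raw ratio (divide by min = 0.2619): Cs: 2.0, Cr: 1.0, O: 3.999
Multiply by 1 to clear fractions: Cs: 2.0 ~= 2, Cr: 1.0 ~= 1, O: 3.999 ~= 4
Reduce by GCD to get the simplest whole-number ratio:

2:1:4


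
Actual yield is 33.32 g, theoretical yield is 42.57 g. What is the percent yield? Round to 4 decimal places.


% yield = 100 * actual / theoretical
% yield = 100 * 33.32 / 42.57
% yield = 78.27108292 %, rounded to 4 dp:

78.2711 %


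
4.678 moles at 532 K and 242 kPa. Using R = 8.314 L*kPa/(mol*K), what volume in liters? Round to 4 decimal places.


PV = nRT, solve for V = nRT / P.
nRT = 4.678 * 8.314 * 532 = 20691.0185
V = 20691.0185 / 242
V = 85.50007645 L, rounded to 4 dp:

85.5001 L


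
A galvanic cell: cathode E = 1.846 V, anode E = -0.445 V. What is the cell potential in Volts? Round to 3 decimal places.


Standard cell potential: E_cell = E_cathode - E_anode.
E_cell = 1.846 - (-0.445)
E_cell = 2.291 V, rounded to 3 dp:

2.291 V


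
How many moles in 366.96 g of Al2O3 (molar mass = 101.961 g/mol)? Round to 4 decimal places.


n = mass / M
n = 366.96 / 101.961
n = 3.59902316 mol, rounded to 4 dp:

3.5990 mol


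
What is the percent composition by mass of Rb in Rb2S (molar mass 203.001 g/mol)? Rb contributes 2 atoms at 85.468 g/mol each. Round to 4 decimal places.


pct = 100 * (n_elem * M_elem) / M_total
mass_contribution = 2 * 85.468 = 170.936 g/mol
pct = 100 * 170.936 / 203.001
pct = 84.20451131 %, rounded to 4 dp:

84.2045 %


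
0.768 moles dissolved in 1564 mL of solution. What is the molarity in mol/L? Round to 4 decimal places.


Convert volume to liters: V_L = V_mL / 1000.
V_L = 1564 / 1000 = 1.564 L
M = n / V_L = 0.768 / 1.564
M = 0.49104859 mol/L, rounded to 4 dp:

0.4910 mol/L


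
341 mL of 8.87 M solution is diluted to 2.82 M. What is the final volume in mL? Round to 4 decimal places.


Dilution: M1*V1 = M2*V2, solve for V2.
V2 = M1*V1 / M2
V2 = 8.87 * 341 / 2.82
V2 = 3024.67 / 2.82
V2 = 1072.57801418 mL, rounded to 4 dp:

1072.5780 mL


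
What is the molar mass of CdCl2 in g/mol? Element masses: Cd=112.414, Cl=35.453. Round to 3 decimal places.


M = sum(count * atomic_mass) over atoms.
M = 1*112.414 + 2*35.453
M = 112.414 + 70.906
M = 183.32 g/mol, rounded to 3 dp:

183.320 g/mol


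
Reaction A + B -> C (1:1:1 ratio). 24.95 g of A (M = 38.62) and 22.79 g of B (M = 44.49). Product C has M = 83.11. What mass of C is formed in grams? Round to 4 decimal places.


Find moles of each reactant; the smaller value is the limiting reagent in a 1:1:1 reaction, so moles_C equals moles of the limiter.
n_A = mass_A / M_A = 24.95 / 38.62 = 0.646038 mol
n_B = mass_B / M_B = 22.79 / 44.49 = 0.51225 mol
Limiting reagent: B (smaller), n_limiting = 0.51225 mol
mass_C = n_limiting * M_C = 0.51225 * 83.11
mass_C = 42.5730975 g, rounded to 4 dp:

42.5731 g


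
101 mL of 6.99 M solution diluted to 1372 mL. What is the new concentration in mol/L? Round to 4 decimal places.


Dilution: M1*V1 = M2*V2, solve for M2.
M2 = M1*V1 / V2
M2 = 6.99 * 101 / 1372
M2 = 705.99 / 1372
M2 = 0.51456997 mol/L, rounded to 4 dp:

0.5146 mol/L


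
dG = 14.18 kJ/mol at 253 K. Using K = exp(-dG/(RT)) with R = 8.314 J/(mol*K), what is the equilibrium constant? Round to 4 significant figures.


dG is in kJ/mol; multiply by 1000 to match R in J/(mol*K).
RT = 8.314 * 253 = 2103.442 J/mol
exponent = -dG*1000 / (RT) = -(14.18*1000) / 2103.442 = -6.74133159
K = exp(-6.74133159)
K = 0.0011810734, rounded to 4 significant figures:

0.001181


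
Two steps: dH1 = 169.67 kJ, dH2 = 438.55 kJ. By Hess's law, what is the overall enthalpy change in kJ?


Hess's law: enthalpy is a state function, so add the step enthalpies.
dH_total = dH1 + dH2 = 169.67 + (438.55)
dH_total = 608.22 kJ:

608.22 kJ


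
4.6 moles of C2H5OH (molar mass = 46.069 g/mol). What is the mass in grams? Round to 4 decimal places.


mass = n * M
mass = 4.6 * 46.069
mass = 211.9174 g, rounded to 4 dp:

211.9174 g


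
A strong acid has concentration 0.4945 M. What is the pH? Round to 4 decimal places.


A strong acid dissociates completely, so [H+] equals the given concentration.
pH = -log10([H+]) = -log10(0.4945)
pH = 0.3058337, rounded to 4 dp:

0.3058


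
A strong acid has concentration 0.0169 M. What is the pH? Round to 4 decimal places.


A strong acid dissociates completely, so [H+] equals the given concentration.
pH = -log10([H+]) = -log10(0.0169)
pH = 1.7721133, rounded to 4 dp:

1.7721


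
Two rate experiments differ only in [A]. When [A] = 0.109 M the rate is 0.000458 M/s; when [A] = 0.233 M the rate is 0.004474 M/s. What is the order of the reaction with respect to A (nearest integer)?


Rate is proportional to [A]^n, so rate2/rate1 = ([A]2/[A]1)^n. Take logs to solve for n.
rate2/rate1 = 0.004474 / 0.000458 = 9.7686
[A]2/[A]1 = 0.233 / 0.109 = 2.1376
n = ln(9.7686) / ln(2.1376) = 3.0
Nearest integer order:

3


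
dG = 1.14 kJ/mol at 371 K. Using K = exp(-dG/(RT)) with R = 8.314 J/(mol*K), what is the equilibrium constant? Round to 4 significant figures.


dG is in kJ/mol; multiply by 1000 to match R in J/(mol*K).
RT = 8.314 * 371 = 3084.494 J/mol
exponent = -dG*1000 / (RT) = -(1.14*1000) / 3084.494 = -0.3695906
K = exp(-0.3695906)
K = 0.69101718, rounded to 4 significant figures:

0.6910


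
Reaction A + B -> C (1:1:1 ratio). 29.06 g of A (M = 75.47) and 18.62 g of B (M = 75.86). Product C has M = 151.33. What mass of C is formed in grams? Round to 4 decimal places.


Find moles of each reactant; the smaller value is the limiting reagent in a 1:1:1 reaction, so moles_C equals moles of the limiter.
n_A = mass_A / M_A = 29.06 / 75.47 = 0.385054 mol
n_B = mass_B / M_B = 18.62 / 75.86 = 0.245452 mol
Limiting reagent: B (smaller), n_limiting = 0.245452 mol
mass_C = n_limiting * M_C = 0.245452 * 151.33
mass_C = 37.14425116 g, rounded to 4 dp:

37.1443 g


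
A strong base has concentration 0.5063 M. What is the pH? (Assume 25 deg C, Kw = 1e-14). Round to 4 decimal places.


A strong base dissociates completely, so [OH-] equals the given concentration.
pOH = -log10([OH-]) = -log10(0.5063) = 0.295592
pH = 14 - pOH = 14 - 0.295592
pH = 13.704408, rounded to 4 dp:

13.7044


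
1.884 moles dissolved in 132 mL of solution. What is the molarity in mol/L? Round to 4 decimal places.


Convert volume to liters: V_L = V_mL / 1000.
V_L = 132 / 1000 = 0.132 L
M = n / V_L = 1.884 / 0.132
M = 14.27272727 mol/L, rounded to 4 dp:

14.2727 mol/L


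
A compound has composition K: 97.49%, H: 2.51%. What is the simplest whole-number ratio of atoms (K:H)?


Assume 100 g of compound, divide each mass% by atomic mass to get moles, then normalize by the smallest to get a raw atom ratio.
Moles per 100 g: K: 97.49/39.098 = 2.4935, H: 2.51/1.008 = 2.4901
Raw ratio (divide by min = 2.4901): K: 1.001, H: 1.0
Multiply by 1 to clear fractions: K: 1.001 ~= 1, H: 1.0 ~= 1
Reduce by GCD to get the simplest whole-number ratio:

1:1
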